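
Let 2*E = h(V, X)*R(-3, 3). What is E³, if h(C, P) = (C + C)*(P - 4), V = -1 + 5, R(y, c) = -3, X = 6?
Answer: -13824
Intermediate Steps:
V = 4
h(C, P) = 2*C*(-4 + P) (h(C, P) = (2*C)*(-4 + P) = 2*C*(-4 + P))
E = -24 (E = ((2*4*(-4 + 6))*(-3))/2 = ((2*4*2)*(-3))/2 = (16*(-3))/2 = (½)*(-48) = -24)
E³ = (-24)³ = -13824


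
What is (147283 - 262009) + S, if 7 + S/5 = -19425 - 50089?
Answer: -462331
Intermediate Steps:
S = -347605 (S = -35 + 5*(-19425 - 50089) = -35 + 5*(-69514) = -35 - 347570 = -347605)
(147283 - 262009) + S = (147283 - 262009) - 347605 = -114726 - 347605 = -462331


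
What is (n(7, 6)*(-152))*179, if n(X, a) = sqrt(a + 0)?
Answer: -27208*sqrt(6) ≈ -66646.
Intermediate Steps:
n(X, a) = sqrt(a)
(n(7, 6)*(-152))*179 = (sqrt(6)*(-152))*179 = -152*sqrt(6)*179 = -27208*sqrt(6)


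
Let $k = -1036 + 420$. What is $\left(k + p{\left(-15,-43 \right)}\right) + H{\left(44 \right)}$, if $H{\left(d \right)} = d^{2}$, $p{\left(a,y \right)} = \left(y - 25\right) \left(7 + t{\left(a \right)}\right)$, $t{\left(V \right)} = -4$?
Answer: $1116$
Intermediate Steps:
$p{\left(a,y \right)} = -75 + 3 y$ ($p{\left(a,y \right)} = \left(y - 25\right) \left(7 - 4\right) = \left(-25 + y\right) 3 = -75 + 3 y$)
$k = -616$
$\left(k + p{\left(-15,-43 \right)}\right) + H{\left(44 \right)} = \left(-616 + \left(-75 + 3 \left(-43\right)\right)\right) + 44^{2} = \left(-616 - 204\right) + 1936 = -820 + 1936 = 1116$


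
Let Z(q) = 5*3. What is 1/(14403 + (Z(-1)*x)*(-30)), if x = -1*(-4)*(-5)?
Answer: 1/23403 ≈ 4.2730e-5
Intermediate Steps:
Z(q) = 15
x = -20 (x = 4*(-5) = -20)
1/(14403 + (Z(-1)*x)*(-30)) = 1/(14403 + (15*(-20))*(-30)) = 1/(14403 - 300*(-30)) = 1/(14403 + 9000) = 1/23403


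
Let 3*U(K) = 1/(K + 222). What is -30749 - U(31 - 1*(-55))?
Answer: -28412077/924 ≈ -30749.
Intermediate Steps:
U(K) = 1/(3*(222 + K)) (U(K) = 1/(3*(K + 222)) = 1/(3*(222 + K)))
-30749 - U(31 - 1*(-55)) = -30749 - 1/(3*(222 + (31 - 1*(-55)))) = -30749 - 1/(3*(222 + (31 + 55))) = -30749 - 1/(3*(222 + 86)) = -30749 - 1/(3*308) = -30749 - 1*1/924 = -30749 - 1/924 = -28412077/924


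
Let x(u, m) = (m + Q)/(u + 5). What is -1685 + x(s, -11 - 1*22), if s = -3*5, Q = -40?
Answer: -16777/10 ≈ -1677.7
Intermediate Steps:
s = -15
x(u, m) = (-40 + m)/(5 + u) (x(u, m) = (m - 40)/(u + 5) = (-40 + m)/(5 + u))
-1685 + x(s, -11 - 1*22) = -1685 + (-40 + (-11 - 1*22))/(5 - 15) = -1685 + (-40 + (-11 - 22))/(-10) = -1685 - (-40 - 33)/10 = -1685 - ⅒*(-73) = -1685 + 73/10 = -16777/10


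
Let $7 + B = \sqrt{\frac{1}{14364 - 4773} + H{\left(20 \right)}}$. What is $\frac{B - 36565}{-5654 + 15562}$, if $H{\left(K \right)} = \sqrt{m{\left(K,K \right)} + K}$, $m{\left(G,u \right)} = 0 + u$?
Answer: $- \frac{9143}{2477} + \frac{\sqrt{9591 + 183974562 \sqrt{10}}}{95027628} \approx -3.6909$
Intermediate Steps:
$m{\left(G,u \right)} = u$
$H{\left(K \right)} = \sqrt{2} \sqrt{K}$ ($H{\left(K \right)} = \sqrt{K + K} = \sqrt{2 K} = \sqrt{2} \sqrt{K}$)
$B = -7 + \sqrt{\frac{1}{9591} + 2 \sqrt{10}}$ ($B = -7 + \sqrt{\frac{1}{14364 - 4773} + \sqrt{2} \sqrt{20}} = -7 + \sqrt{\frac{1}{9591} + \sqrt{2} \cdot 2 \sqrt{5}} = -7 + \sqrt{\frac{1}{9591} + 2 \sqrt{10}} \approx -4.4851$)
$\frac{B - 36565}{-5654 + 15562} = \frac{\left(-7 + \frac{\sqrt{9591 + 183974562 \sqrt{10}}}{9591}\right) - 36565}{-5654 + 15562} = \frac{-36572 + \frac{\sqrt{9591 + 183974562 \sqrt{10}}}{9591}}{9908} = \left(-36572 + \frac{\sqrt{9591 + 183974562 \sqrt{10}}}{9591}\right) \frac{1}{9908} = - \frac{9143}{2477} + \frac{\sqrt{9591 + 183974562 \sqrt{10}}}{95027628}$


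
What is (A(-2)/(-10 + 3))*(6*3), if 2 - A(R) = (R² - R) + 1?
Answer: 90/7 ≈ 12.857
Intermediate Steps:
A(R) = 1 + R - R² (A(R) = 2 - ((R² - R) + 1) = 2 - (1 + R² - R) = 2 + (-1 + R - R²) = 1 + R - R²)
(A(-2)/(-10 + 3))*(6*3) = ((1 - 2 - 1*(-2)²)/(-10 + 3))*(6*3) = ((1 - 2 - 1*4)/(-7))*18 = -(1 - 2 - 4)/7*18 = -⅐*(-5)*18 = (5/7)*18 = 90/7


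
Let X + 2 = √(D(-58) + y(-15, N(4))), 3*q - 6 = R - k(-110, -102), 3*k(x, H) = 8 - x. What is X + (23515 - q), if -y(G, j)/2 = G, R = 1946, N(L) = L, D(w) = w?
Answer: 205879/9 + 2*I*√7 ≈ 22875.0 + 5.2915*I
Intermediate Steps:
k(x, H) = 8/3 - x/3 (k(x, H) = (8 - x)/3 = 8/3 - x/3)
q = 5738/9 (q = 2 + (1946 - (8/3 - ⅓*(-110)))/3 = 2 + (1946 - (8/3 + 110/3))/3 = 2 + (1946 - 1*118/3)/3 = 2 + (1946 - 118/3)/3 = 2 + (⅓)*(5720/3) = 2 + 5720/9 = 5738/9 ≈ 637.56)
y(G, j) = -2*G
X = -2 + 2*I*√7 (X = -2 + √(-58 - 2*(-15)) = -2 + √(-58 + 30) = -2 + √(-28) = -2 + 2*I*√7 ≈ -2.0 + 5.2915*I)
X + (23515 - q) = (-2 + 2*I*√7) + (23515 - 1*5738/9) = (-2 + 2*I*√7) + (23515 - 5738/9) = (-2 + 2*I*√7) + 205897/9 = 205879/9 + 2*I*√7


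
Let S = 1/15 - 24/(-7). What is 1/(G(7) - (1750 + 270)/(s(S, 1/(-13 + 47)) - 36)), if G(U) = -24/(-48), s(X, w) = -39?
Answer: 30/823 ≈ 0.036452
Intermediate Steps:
S = 367/105 (S = 1*(1/15) - 24*(-⅐) = 1/15 + 24/7 = 367/105 ≈ 3.4952)
G(U) = ½ (G(U) = -24*(-1/48) = ½)
1/(G(7) - (1750 + 270)/(s(S, 1/(-13 + 47)) - 36)) = 1/(½ - (1750 + 270)/(-39 - 36)) = 1/(½ - 2020/(-75)) = 1/(½ - 2020*(-1)/75) = 1/(½ - 1*(-404/15)) = 1/(½ + 404/15) = 1/(823/30) = 30/823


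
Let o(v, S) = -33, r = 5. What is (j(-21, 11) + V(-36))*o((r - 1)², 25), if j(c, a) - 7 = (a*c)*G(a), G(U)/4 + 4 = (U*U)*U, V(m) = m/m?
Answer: 40462620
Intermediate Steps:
V(m) = 1
G(U) = -16 + 4*U³ (G(U) = -16 + 4*((U*U)*U) = -16 + 4*(U²*U) = -16 + 4*U³)
j(c, a) = 7 + a*c*(-16 + 4*a³) (j(c, a) = 7 + (a*c)*(-16 + 4*a³) = 7 + a*c*(-16 + 4*a³))
(j(-21, 11) + V(-36))*o((r - 1)², 25) = ((7 + 4*11*(-21)*(-4 + 11³)) + 1)*(-33) = ((7 + 4*11*(-21)*(-4 + 1331)) + 1)*(-33) = ((7 + 4*11*(-21)*1327) + 1)*(-33) = ((7 - 1226148) + 1)*(-33) = (-1226141 + 1)*(-33) = -1226140*(-33) = 40462620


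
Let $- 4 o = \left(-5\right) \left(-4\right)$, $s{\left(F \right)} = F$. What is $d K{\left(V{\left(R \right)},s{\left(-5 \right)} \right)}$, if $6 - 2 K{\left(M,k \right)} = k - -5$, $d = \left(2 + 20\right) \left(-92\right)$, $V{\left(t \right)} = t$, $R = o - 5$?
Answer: $-6072$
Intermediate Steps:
$o = -5$ ($o = - \frac{\left(-5\right) \left(-4\right)}{4} = \left(- \frac{1}{4}\right) 20 = -5$)
$R = -10$ ($R = -5 - 5 = -10$)
$d = -2024$ ($d = 22 \left(-92\right) = -2024$)
$K{\left(M,k \right)} = \frac{1}{2} - \frac{k}{2}$ ($K{\left(M,k \right)} = 3 - \frac{k - -5}{2} = 3 - \frac{k + 5}{2} = 3 - \frac{5 + k}{2} = 3 - \left(\frac{5}{2} + \frac{k}{2}\right) = \frac{1}{2} - \frac{k}{2}$)
$d K{\left(V{\left(R \right)},s{\left(-5 \right)} \right)} = - 2024 \left(\frac{1}{2} - - \frac{5}{2}\right) = - 2024 \left(\frac{1}{2} + \frac{5}{2}\right) = \left(-2024\right) 3 = -6072$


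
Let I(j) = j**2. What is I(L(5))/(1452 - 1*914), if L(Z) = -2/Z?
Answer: 2/6725 ≈ 0.00029740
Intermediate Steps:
I(L(5))/(1452 - 1*914) = (-2/5)**2/(1452 - 1*914) = (-2*1/5)**2/(1452 - 914) = (-2/5)**2/538 = (4/25)*(1/538) = 2/6725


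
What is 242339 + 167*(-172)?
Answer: 213615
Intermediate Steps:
242339 + 167*(-172) = 242339 - 28724 = 213615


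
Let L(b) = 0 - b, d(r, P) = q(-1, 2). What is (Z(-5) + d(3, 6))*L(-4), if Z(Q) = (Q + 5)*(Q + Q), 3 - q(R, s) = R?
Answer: 16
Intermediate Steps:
q(R, s) = 3 - R
d(r, P) = 4 (d(r, P) = 3 - 1*(-1) = 3 + 1 = 4)
Z(Q) = 2*Q*(5 + Q) (Z(Q) = (5 + Q)*(2*Q) = 2*Q*(5 + Q))
L(b) = -b
(Z(-5) + d(3, 6))*L(-4) = (2*(-5)*(5 - 5) + 4)*(-1*(-4)) = (2*(-5)*0 + 4)*4 = (0 + 4)*4 = 4*4 = 16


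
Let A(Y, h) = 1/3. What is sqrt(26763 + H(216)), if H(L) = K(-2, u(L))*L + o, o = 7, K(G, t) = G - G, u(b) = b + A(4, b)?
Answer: sqrt(26770) ≈ 163.62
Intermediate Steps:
A(Y, h) = 1/3
u(b) = 1/3 + b (u(b) = b + 1/3 = 1/3 + b)
K(G, t) = 0
H(L) = 7 (H(L) = 0*L + 7 = 0 + 7 = 7)
sqrt(26763 + H(216)) = sqrt(26763 + 7) = sqrt(26770)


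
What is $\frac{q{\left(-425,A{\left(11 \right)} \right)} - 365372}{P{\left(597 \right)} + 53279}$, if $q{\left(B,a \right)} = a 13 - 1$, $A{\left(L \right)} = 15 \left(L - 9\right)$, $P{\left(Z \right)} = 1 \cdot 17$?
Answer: $- \frac{364983}{53296} \approx -6.8482$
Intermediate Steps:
$P{\left(Z \right)} = 17$
$A{\left(L \right)} = -135 + 15 L$ ($A{\left(L \right)} = 15 \left(-9 + L\right) = -135 + 15 L$)
$q{\left(B,a \right)} = -1 + 13 a$ ($q{\left(B,a \right)} = 13 a - 1 = -1 + 13 a$)
$\frac{q{\left(-425,A{\left(11 \right)} \right)} - 365372}{P{\left(597 \right)} + 53279} = \frac{\left(-1 + 13 \left(-135 + 15 \cdot 11\right)\right) - 365372}{17 + 53279} = \frac{\left(-1 + 13 \left(-135 + 165\right)\right) - 365372}{53296} = \left(\left(-1 + 13 \cdot 30\right) - 365372\right) \frac{1}{53296} = \left(\left(-1 + 390\right) - 365372\right) \frac{1}{53296} = \left(389 - 365372\right) \frac{1}{53296} = \left(-364983\right) \frac{1}{53296} = - \frac{364983}{53296}$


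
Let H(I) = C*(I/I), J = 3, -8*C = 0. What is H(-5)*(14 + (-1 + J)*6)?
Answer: 0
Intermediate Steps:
C = 0 (C = -⅛*0 = 0)
H(I) = 0 (H(I) = 0*(I/I) = 0*1 = 0)
H(-5)*(14 + (-1 + J)*6) = 0*(14 + (-1 + 3)*6) = 0*(14 + 2*6) = 0*(14 + 12) = 0*26 = 0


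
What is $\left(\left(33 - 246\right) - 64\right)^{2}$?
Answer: $76729$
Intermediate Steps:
$\left(\left(33 - 246\right) - 64\right)^{2} = \left(-213 - 64\right)^{2} = \left(-277\right)^{2} = 76729$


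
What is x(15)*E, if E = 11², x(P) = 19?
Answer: 2299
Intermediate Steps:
E = 121
x(15)*E = 19*121 = 2299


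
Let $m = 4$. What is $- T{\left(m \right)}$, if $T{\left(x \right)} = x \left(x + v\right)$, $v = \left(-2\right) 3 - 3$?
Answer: $20$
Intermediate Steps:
$v = -9$ ($v = -6 - 3 = -9$)
$T{\left(x \right)} = x \left(-9 + x\right)$ ($T{\left(x \right)} = x \left(x - 9\right) = x \left(-9 + x\right)$)
$- T{\left(m \right)} = - 4 \left(-9 + 4\right) = - 4 \left(-5\right) = \left(-1\right) \left(-20\right) = 20$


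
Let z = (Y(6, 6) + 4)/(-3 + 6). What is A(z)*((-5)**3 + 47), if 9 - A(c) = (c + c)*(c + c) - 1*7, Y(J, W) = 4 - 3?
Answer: -1144/3 ≈ -381.33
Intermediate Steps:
Y(J, W) = 1
z = 5/3 (z = (1 + 4)/(-3 + 6) = 5/3 ≈ 1.6667)
A(c) = 16 - 4*c**2 (A(c) = 9 - ((c + c)*(c + c) - 1*7) = 9 - ((2*c)*(2*c) - 7) = 9 - (4*c**2 - 7) = 9 - (-7 + 4*c**2) = 9 + (7 - 4*c**2) = 16 - 4*c**2)
A(z)*((-5)**3 + 47) = (16 - 4*(5/3)**2)*((-5)**3 + 47) = (16 - 4*25/9)*(-125 + 47) = (16 - 100/9)*(-78) = (44/9)*(-78) = -1144/3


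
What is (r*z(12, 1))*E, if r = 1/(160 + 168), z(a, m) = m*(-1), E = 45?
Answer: -45/328 ≈ -0.13720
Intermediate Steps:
z(a, m) = -m
r = 1/328 ≈ 0.0030488
(r*z(12, 1))*E = ((-1*1)/328)*45 = ((1/328)*(-1))*45 = -1/328*45 = -45/328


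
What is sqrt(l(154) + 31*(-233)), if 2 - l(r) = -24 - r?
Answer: I*sqrt(7043) ≈ 83.923*I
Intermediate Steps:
l(r) = 26 + r (l(r) = 2 - (-24 - r) = 2 + (24 + r) = 26 + r)
sqrt(l(154) + 31*(-233)) = sqrt((26 + 154) + 31*(-233)) = sqrt(180 - 7223) = sqrt(-7043) = I*sqrt(7043)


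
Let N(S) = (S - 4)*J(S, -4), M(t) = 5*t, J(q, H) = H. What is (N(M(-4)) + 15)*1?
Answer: 111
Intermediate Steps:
N(S) = 16 - 4*S (N(S) = (S - 4)*(-4) = (-4 + S)*(-4) = 16 - 4*S)
(N(M(-4)) + 15)*1 = ((16 - 20*(-4)) + 15)*1 = ((16 - 4*(-20)) + 15)*1 = ((16 + 80) + 15)*1 = (96 + 15)*1 = 111*1 = 111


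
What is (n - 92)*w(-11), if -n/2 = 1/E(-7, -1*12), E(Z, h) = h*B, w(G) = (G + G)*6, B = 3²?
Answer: 109274/9 ≈ 12142.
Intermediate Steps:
B = 9
w(G) = 12*G (w(G) = (2*G)*6 = 12*G)
E(Z, h) = 9*h (E(Z, h) = h*9 = 9*h)
n = 1/54 (n = -2/(9*(-1*12)) = -2/(9*(-12)) = -2/(-108) = -2*(-1/108) = 1/54 ≈ 0.018519)
(n - 92)*w(-11) = (1/54 - 92)*(12*(-11)) = -4967/54*(-132) = 109274/9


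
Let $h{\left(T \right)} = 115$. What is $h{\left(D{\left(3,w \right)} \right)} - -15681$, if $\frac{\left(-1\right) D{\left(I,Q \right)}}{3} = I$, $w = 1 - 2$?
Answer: $15796$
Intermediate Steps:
$w = -1$
$D{\left(I,Q \right)} = - 3 I$
$h{\left(D{\left(3,w \right)} \right)} - -15681 = 115 - -15681 = 115 + 15681 = 15796$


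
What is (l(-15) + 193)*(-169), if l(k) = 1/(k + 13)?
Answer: -65065/2 ≈ -32533.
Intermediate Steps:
l(k) = 1/(13 + k)
(l(-15) + 193)*(-169) = (1/(13 - 15) + 193)*(-169) = (1/(-2) + 193)*(-169) = (-1/2 + 193)*(-169) = (385/2)*(-169) = -65065/2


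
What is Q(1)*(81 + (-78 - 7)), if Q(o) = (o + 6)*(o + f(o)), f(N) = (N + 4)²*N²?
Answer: -728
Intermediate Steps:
f(N) = N²*(4 + N)² (f(N) = (4 + N)²*N² = N²*(4 + N)²)
Q(o) = (6 + o)*(o + o²*(4 + o)²) (Q(o) = (o + 6)*(o + o²*(4 + o)²) = (6 + o)*(o + o²*(4 + o)²))
Q(1)*(81 + (-78 - 7)) = (1*(6 + 1⁴ + 14*1³ + 64*1² + 97*1))*(81 + (-78 - 7)) = (1*(6 + 1 + 14*1 + 64*1 + 97))*(81 - 85) = (1*(6 + 1 + 14 + 64 + 97))*(-4) = (1*182)*(-4) = 182*(-4) = -728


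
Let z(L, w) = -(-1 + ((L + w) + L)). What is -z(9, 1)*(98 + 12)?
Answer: 1980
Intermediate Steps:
z(L, w) = 1 - w - 2*L (z(L, w) = -(-1 + (w + 2*L)) = -(-1 + w + 2*L) = 1 - w - 2*L)
-z(9, 1)*(98 + 12) = -(1 - 1*1 - 2*9)*(98 + 12) = -(1 - 1 - 18)*110 = -(-18)*110 = -1*(-1980) = 1980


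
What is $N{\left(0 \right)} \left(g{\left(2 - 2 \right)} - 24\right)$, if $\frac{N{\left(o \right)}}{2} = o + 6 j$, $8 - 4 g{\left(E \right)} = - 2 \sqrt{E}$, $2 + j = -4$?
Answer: $1584$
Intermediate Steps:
$j = -6$ ($j = -2 - 4 = -6$)
$g{\left(E \right)} = 2 + \frac{\sqrt{E}}{2}$ ($g{\left(E \right)} = 2 - \frac{\left(-2\right) \sqrt{E}}{4} = 2 + \frac{\sqrt{E}}{2}$)
$N{\left(o \right)} = -72 + 2 o$ ($N{\left(o \right)} = 2 \left(o + 6 \left(-6\right)\right) = 2 \left(o - 36\right) = 2 \left(-36 + o\right) = -72 + 2 o$)
$N{\left(0 \right)} \left(g{\left(2 - 2 \right)} - 24\right) = \left(-72 + 2 \cdot 0\right) \left(\left(2 + \frac{\sqrt{2 - 2}}{2}\right) - 24\right) = \left(-72 + 0\right) \left(\left(2 + \frac{\sqrt{0}}{2}\right) - 24\right) = - 72 \left(\left(2 + \frac{1}{2} \cdot 0\right) - 24\right) = - 72 \left(\left(2 + 0\right) - 24\right) = - 72 \left(2 - 24\right) = \left(-72\right) \left(-22\right) = 1584$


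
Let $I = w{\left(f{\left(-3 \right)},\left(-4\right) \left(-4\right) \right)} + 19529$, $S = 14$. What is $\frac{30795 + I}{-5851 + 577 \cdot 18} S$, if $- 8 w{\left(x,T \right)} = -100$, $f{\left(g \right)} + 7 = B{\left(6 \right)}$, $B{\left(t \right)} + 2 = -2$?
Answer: $\frac{704711}{4535} \approx 155.39$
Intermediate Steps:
$B{\left(t \right)} = -4$ ($B{\left(t \right)} = -2 - 2 = -4$)
$f{\left(g \right)} = -11$ ($f{\left(g \right)} = -7 - 4 = -11$)
$w{\left(x,T \right)} = \frac{25}{2}$ ($w{\left(x,T \right)} = \left(- \frac{1}{8}\right) \left(-100\right) = \frac{25}{2}$)
$I = \frac{39083}{2}$ ($I = \frac{25}{2} + 19529 = \frac{39083}{2} \approx 19542.0$)
$\frac{30795 + I}{-5851 + 577 \cdot 18} S = \frac{30795 + \frac{39083}{2}}{-5851 + 577 \cdot 18} \cdot 14 = \frac{100673}{2 \left(-5851 + 10386\right)} 14 = \frac{100673}{2 \cdot 4535} \cdot 14 = \frac{100673}{2} \cdot \frac{1}{4535} \cdot 14 = \frac{100673}{9070} \cdot 14 = \frac{704711}{4535}$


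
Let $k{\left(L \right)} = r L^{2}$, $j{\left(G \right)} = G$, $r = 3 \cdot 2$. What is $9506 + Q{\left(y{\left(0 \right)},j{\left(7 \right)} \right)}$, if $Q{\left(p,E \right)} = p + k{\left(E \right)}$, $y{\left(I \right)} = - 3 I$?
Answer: $9800$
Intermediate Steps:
$r = 6$
$k{\left(L \right)} = 6 L^{2}$
$Q{\left(p,E \right)} = p + 6 E^{2}$
$9506 + Q{\left(y{\left(0 \right)},j{\left(7 \right)} \right)} = 9506 + \left(\left(-3\right) 0 + 6 \cdot 7^{2}\right) = 9506 + \left(0 + 6 \cdot 49\right) = 9506 + \left(0 + 294\right) = 9506 + 294 = 9800$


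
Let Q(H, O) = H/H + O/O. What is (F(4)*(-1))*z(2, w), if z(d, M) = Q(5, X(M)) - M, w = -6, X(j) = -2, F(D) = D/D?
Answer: -8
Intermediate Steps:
F(D) = 1
Q(H, O) = 2 (Q(H, O) = 1 + 1 = 2)
z(d, M) = 2 - M
(F(4)*(-1))*z(2, w) = (1*(-1))*(2 - 1*(-6)) = -(2 + 6) = -1*8 = -8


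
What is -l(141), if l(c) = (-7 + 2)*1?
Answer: 5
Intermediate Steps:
l(c) = -5 (l(c) = -5*1 = -5)
-l(141) = -1*(-5) = 5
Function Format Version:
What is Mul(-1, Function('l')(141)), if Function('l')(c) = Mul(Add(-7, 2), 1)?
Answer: 5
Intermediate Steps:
Function('l')(c) = -5 (Function('l')(c) = Mul(-5, 1) = -5)
Mul(-1, Function('l')(141)) = Mul(-1, -5) = 5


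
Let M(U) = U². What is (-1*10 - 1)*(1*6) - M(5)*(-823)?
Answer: 20509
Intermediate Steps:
(-1*10 - 1)*(1*6) - M(5)*(-823) = (-1*10 - 1)*(1*6) - 5²*(-823) = (-10 - 1)*6 - 25*(-823) = -11*6 - 1*(-20575) = -66 + 20575 = 20509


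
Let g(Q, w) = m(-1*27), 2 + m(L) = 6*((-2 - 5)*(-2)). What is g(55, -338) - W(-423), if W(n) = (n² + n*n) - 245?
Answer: -357531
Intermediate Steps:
m(L) = 82 (m(L) = -2 + 6*((-2 - 5)*(-2)) = -2 + 6*(-7*(-2)) = -2 + 6*14 = -2 + 84 = 82)
g(Q, w) = 82
W(n) = -245 + 2*n² (W(n) = (n² + n²) - 245 = 2*n² - 245 = -245 + 2*n²)
g(55, -338) - W(-423) = 82 - (-245 + 2*(-423)²) = 82 - (-245 + 2*178929) = 82 - (-245 + 357858) = 82 - 1*357613 = 82 - 357613 = -357531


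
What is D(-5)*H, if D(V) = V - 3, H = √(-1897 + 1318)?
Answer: -8*I*√579 ≈ -192.5*I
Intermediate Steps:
H = I*√579 (H = √(-579) = I*√579 ≈ 24.062*I)
D(V) = -3 + V
D(-5)*H = (-3 - 5)*(I*√579) = -8*I*√579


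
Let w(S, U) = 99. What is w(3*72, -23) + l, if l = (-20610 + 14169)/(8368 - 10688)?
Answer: 236121/2320 ≈ 101.78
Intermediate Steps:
l = 6441/2320 (l = -6441/(-2320) = -6441*(-1/2320) = 6441/2320 ≈ 2.7763)
w(3*72, -23) + l = 99 + 6441/2320 = 236121/2320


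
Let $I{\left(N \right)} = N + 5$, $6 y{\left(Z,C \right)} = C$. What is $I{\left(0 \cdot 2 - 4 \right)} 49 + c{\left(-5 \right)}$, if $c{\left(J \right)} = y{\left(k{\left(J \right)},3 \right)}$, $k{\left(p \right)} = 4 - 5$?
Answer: $\frac{99}{2} \approx 49.5$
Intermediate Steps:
$k{\left(p \right)} = -1$
$y{\left(Z,C \right)} = \frac{C}{6}$
$I{\left(N \right)} = 5 + N$
$c{\left(J \right)} = \frac{1}{2}$ ($c{\left(J \right)} = \frac{1}{6} \cdot 3 = \frac{1}{2}$)
$I{\left(0 \cdot 2 - 4 \right)} 49 + c{\left(-5 \right)} = \left(5 + \left(0 \cdot 2 - 4\right)\right) 49 + \frac{1}{2} = \left(5 + \left(0 - 4\right)\right) 49 + \frac{1}{2} = \left(5 - 4\right) 49 + \frac{1}{2} = 1 \cdot 49 + \frac{1}{2} = 49 + \frac{1}{2} = \frac{99}{2}$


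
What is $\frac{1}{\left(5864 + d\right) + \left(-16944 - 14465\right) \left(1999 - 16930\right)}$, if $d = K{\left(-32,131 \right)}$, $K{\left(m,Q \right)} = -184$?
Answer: $\frac{1}{468973459} \approx 2.1323 \cdot 10^{-9}$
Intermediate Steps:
$d = -184$
$\frac{1}{\left(5864 + d\right) + \left(-16944 - 14465\right) \left(1999 - 16930\right)} = \frac{1}{\left(5864 - 184\right) + \left(-16944 - 14465\right) \left(1999 - 16930\right)} = \frac{1}{5680 - -468967779} = \frac{1}{5680 + 468967779} = \frac{1}{468973459}$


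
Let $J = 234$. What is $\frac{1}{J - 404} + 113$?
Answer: $\frac{19209}{170} \approx 112.99$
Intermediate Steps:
$\frac{1}{J - 404} + 113 = \frac{1}{234 - 404} + 113 = \frac{1}{-170} + 113 = - \frac{1}{170} + 113 = \frac{19209}{170}$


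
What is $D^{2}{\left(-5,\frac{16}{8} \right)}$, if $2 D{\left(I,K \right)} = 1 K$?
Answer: $1$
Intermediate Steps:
$D{\left(I,K \right)} = \frac{K}{2}$ ($D{\left(I,K \right)} = \frac{1 K}{2} = \frac{K}{2}$)
$D^{2}{\left(-5,\frac{16}{8} \right)} = \left(\frac{16 \cdot \frac{1}{8}}{2}\right)^{2} = \left(\frac{1}{2} \cdot 2\right)^{2} = 1^{2} = 1$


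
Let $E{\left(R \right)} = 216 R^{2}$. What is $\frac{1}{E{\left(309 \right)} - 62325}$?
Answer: $\frac{1}{20561571} \approx 4.8634 \cdot 10^{-8}$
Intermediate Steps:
$\frac{1}{E{\left(309 \right)} - 62325} = \frac{1}{216 \cdot 309^{2} - 62325} = \frac{1}{216 \cdot 95481 - 62325} = \frac{1}{20623896 - 62325} = \frac{1}{20561571}$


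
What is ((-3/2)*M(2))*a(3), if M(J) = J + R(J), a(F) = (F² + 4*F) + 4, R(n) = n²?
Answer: -225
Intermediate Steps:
a(F) = 4 + F² + 4*F
M(J) = J + J²
((-3/2)*M(2))*a(3) = ((-3/2)*(2*(1 + 2)))*(4 + 3² + 4*3) = ((-3*½)*(2*3))*(4 + 9 + 12) = -3/2*6*25 = -9*25 = -225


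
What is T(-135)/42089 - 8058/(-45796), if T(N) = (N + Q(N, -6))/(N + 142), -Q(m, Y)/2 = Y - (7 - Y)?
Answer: 1184814961/6746277454 ≈ 0.17563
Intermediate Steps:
Q(m, Y) = 14 - 4*Y (Q(m, Y) = -2*(Y - (7 - Y)) = -2*(Y + (-7 + Y)) = -2*(-7 + 2*Y) = 14 - 4*Y)
T(N) = (38 + N)/(142 + N) (T(N) = (N + (14 - 4*(-6)))/(N + 142) = (N + (14 + 24))/(142 + N) = (N + 38)/(142 + N) = (38 + N)/(142 + N))
T(-135)/42089 - 8058/(-45796) = ((38 - 135)/(142 - 135))/42089 - 8058/(-45796) = (-97/7)*(1/42089) - 8058*(-1/45796) = ((⅐)*(-97))*(1/42089) + 4029/22898 = -97/7*1/42089 + 4029/22898 = -97/294623 + 4029/22898 = 1184814961/6746277454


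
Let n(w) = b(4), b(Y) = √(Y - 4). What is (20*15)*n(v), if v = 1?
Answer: 0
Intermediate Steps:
b(Y) = √(-4 + Y)
n(w) = 0 (n(w) = √(-4 + 4) = √0 = 0)
(20*15)*n(v) = (20*15)*0 = 300*0 = 0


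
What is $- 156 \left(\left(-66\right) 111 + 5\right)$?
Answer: $1142076$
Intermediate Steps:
$- 156 \left(\left(-66\right) 111 + 5\right) = - 156 \left(-7326 + 5\right) = \left(-156\right) \left(-7321\right) = 1142076$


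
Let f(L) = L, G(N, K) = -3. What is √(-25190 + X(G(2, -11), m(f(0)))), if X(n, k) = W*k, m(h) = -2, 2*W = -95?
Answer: I*√25095 ≈ 158.41*I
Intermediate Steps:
W = -95/2 (W = (½)*(-95) = -95/2 ≈ -47.500)
X(n, k) = -95*k/2
√(-25190 + X(G(2, -11), m(f(0)))) = √(-25190 - 95/2*(-2)) = √(-25190 + 95) = √(-25095) = I*√25095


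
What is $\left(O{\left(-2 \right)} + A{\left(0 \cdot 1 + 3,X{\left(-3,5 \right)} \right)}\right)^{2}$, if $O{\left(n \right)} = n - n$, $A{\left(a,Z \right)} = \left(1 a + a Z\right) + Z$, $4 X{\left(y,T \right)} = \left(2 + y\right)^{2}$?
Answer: $16$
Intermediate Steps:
$X{\left(y,T \right)} = \frac{\left(2 + y\right)^{2}}{4}$
$A{\left(a,Z \right)} = Z + a + Z a$ ($A{\left(a,Z \right)} = \left(a + Z a\right) + Z = Z + a + Z a$)
$O{\left(n \right)} = 0$
$\left(O{\left(-2 \right)} + A{\left(0 \cdot 1 + 3,X{\left(-3,5 \right)} \right)}\right)^{2} = \left(0 + \left(\frac{\left(2 - 3\right)^{2}}{4} + \left(0 \cdot 1 + 3\right) + \frac{\left(2 - 3\right)^{2}}{4} \left(0 \cdot 1 + 3\right)\right)\right)^{2} = \left(0 + \left(\frac{\left(-1\right)^{2}}{4} + \left(0 + 3\right) + \frac{\left(-1\right)^{2}}{4} \left(0 + 3\right)\right)\right)^{2} = \left(0 + \left(\frac{1}{4} \cdot 1 + 3 + \frac{1}{4} \cdot 1 \cdot 3\right)\right)^{2} = \left(0 + \left(\frac{1}{4} + 3 + \frac{1}{4} \cdot 3\right)\right)^{2} = \left(0 + \left(\frac{1}{4} + 3 + \frac{3}{4}\right)\right)^{2} = \left(0 + 4\right)^{2} = 4^{2} = 16$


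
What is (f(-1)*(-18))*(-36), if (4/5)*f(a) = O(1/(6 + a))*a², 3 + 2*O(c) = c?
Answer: -1134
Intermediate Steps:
O(c) = -3/2 + c/2
f(a) = 5*a²*(-3/2 + 1/(2*(6 + a)))/4 (f(a) = 5*((-3/2 + 1/(2*(6 + a)))*a²)/4 = 5*(a²*(-3/2 + 1/(2*(6 + a))))/4 = 5*a²*(-3/2 + 1/(2*(6 + a)))/4)
(f(-1)*(-18))*(-36) = (((5/8)*(-1)²*(-17 - 3*(-1))/(6 - 1))*(-18))*(-36) = (((5/8)*1*(-17 + 3)/5)*(-18))*(-36) = (((5/8)*1*(⅕)*(-14))*(-18))*(-36) = -7/4*(-18)*(-36) = (63/2)*(-36) = -1134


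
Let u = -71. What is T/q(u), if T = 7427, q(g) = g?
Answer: -7427/71 ≈ -104.61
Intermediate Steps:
T/q(u) = 7427/(-71) = 7427*(-1/71) = -7427/71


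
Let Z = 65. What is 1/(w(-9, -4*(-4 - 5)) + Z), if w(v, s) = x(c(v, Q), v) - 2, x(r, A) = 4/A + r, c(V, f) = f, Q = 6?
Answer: 9/617 ≈ 0.014587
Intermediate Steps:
x(r, A) = r + 4/A
w(v, s) = 4 + 4/v (w(v, s) = (6 + 4/v) - 2 = 4 + 4/v)
1/(w(-9, -4*(-4 - 5)) + Z) = 1/((4 + 4/(-9)) + 65) = 1/((4 + 4*(-⅑)) + 65) = 1/((4 - 4/9) + 65) = 1/(32/9 + 65) = 1/(617/9) = 9/617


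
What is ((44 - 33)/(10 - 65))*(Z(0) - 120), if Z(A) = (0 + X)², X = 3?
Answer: 111/5 ≈ 22.200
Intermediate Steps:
Z(A) = 9 (Z(A) = (0 + 3)² = 3² = 9)
((44 - 33)/(10 - 65))*(Z(0) - 120) = ((44 - 33)/(10 - 65))*(9 - 120) = (11/(-55))*(-111) = (11*(-1/55))*(-111) = -⅕*(-111) = 111/5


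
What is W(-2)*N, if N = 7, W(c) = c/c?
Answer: 7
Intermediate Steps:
W(c) = 1
W(-2)*N = 1*7 = 7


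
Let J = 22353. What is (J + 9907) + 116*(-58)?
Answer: 25532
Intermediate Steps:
(J + 9907) + 116*(-58) = (22353 + 9907) + 116*(-58) = 32260 - 6728 = 25532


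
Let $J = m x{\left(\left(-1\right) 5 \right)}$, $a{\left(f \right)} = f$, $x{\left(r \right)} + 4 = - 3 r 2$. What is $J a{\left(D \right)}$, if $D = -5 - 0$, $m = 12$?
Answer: $-1560$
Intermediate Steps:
$x{\left(r \right)} = -4 - 6 r$ ($x{\left(r \right)} = -4 + - 3 r 2 = -4 - 6 r$)
$D = -5$ ($D = -5 + 0 = -5$)
$J = 312$ ($J = 12 \left(-4 - 6 \left(\left(-1\right) 5\right)\right) = 12 \left(-4 - -30\right) = 12 \left(-4 + 30\right) = 12 \cdot 26 = 312$)
$J a{\left(D \right)} = 312 \left(-5\right) = -1560$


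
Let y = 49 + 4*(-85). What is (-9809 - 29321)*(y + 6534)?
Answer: -244288590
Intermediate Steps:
y = -291 (y = 49 - 340 = -291)
(-9809 - 29321)*(y + 6534) = (-9809 - 29321)*(-291 + 6534) = -39130*6243 = -244288590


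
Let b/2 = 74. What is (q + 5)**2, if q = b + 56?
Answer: 43681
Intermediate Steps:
b = 148 (b = 2*74 = 148)
q = 204 (q = 148 + 56 = 204)
(q + 5)**2 = (204 + 5)**2 = 209**2 = 43681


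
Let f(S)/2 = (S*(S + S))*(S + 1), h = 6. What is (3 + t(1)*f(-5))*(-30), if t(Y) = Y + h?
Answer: 83910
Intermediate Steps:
t(Y) = 6 + Y (t(Y) = Y + 6 = 6 + Y)
f(S) = 4*S²*(1 + S) (f(S) = 2*((S*(S + S))*(S + 1)) = 2*((S*(2*S))*(1 + S)) = 2*((2*S²)*(1 + S)) = 2*(2*S²*(1 + S)) = 4*S²*(1 + S))
(3 + t(1)*f(-5))*(-30) = (3 + (6 + 1)*(4*(-5)²*(1 - 5)))*(-30) = (3 + 7*(4*25*(-4)))*(-30) = (3 + 7*(-400))*(-30) = (3 - 2800)*(-30) = -2797*(-30) = 83910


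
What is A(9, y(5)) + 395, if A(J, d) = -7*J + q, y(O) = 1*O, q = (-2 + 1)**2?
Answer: 333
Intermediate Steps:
q = 1 (q = (-1)**2 = 1)
y(O) = O
A(J, d) = 1 - 7*J (A(J, d) = -7*J + 1 = 1 - 7*J)
A(9, y(5)) + 395 = (1 - 7*9) + 395 = (1 - 63) + 395 = -62 + 395 = 333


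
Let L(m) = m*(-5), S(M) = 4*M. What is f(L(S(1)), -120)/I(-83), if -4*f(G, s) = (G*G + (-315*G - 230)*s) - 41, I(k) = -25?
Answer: -728041/100 ≈ -7280.4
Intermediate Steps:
L(m) = -5*m
f(G, s) = 41/4 - G²/4 - s*(-230 - 315*G)/4 (f(G, s) = -((G*G + (-315*G - 230)*s) - 41)/4 = -((G² + (-230 - 315*G)*s) - 41)/4 = -((G² + s*(-230 - 315*G)) - 41)/4 = -(-41 + G² + s*(-230 - 315*G))/4 = 41/4 - G²/4 - s*(-230 - 315*G)/4)
f(L(S(1)), -120)/I(-83) = (41/4 - (-20)²/4 + (115/2)*(-120) + (315/4)*(-20)*(-120))/(-25) = (41/4 - (-5*4)²/4 - 6900 + (315/4)*(-5*4)*(-120))*(-1/25) = (41/4 - ¼*(-20)² - 6900 + (315/4)*(-20)*(-120))*(-1/25) = (41/4 - ¼*400 - 6900 + 189000)*(-1/25) = (41/4 - 100 - 6900 + 189000)*(-1/25) = (728041/4)*(-1/25) = -728041/100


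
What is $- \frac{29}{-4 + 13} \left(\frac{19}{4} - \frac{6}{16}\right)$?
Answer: $- \frac{1015}{72} \approx -14.097$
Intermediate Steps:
$- \frac{29}{-4 + 13} \left(\frac{19}{4} - \frac{6}{16}\right) = - \frac{29}{9} \left(19 \cdot \frac{1}{4} - \frac{3}{8}\right) = \left(-29\right) \frac{1}{9} \left(\frac{19}{4} - \frac{3}{8}\right) = \left(- \frac{29}{9}\right) \frac{35}{8} = - \frac{1015}{72}$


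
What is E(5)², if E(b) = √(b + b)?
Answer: 10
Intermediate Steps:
E(b) = √2*√b (E(b) = √(2*b) = √2*√b)
E(5)² = (√2*√5)² = (√10)² = 10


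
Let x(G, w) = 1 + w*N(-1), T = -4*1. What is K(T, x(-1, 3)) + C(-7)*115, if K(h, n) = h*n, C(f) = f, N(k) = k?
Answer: -797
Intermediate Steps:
T = -4
x(G, w) = 1 - w (x(G, w) = 1 + w*(-1) = 1 - w)
K(T, x(-1, 3)) + C(-7)*115 = -4*(1 - 1*3) - 7*115 = -4*(1 - 3) - 805 = -4*(-2) - 805 = 8 - 805 = -797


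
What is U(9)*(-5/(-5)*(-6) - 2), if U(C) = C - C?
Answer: 0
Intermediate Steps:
U(C) = 0
U(9)*(-5/(-5)*(-6) - 2) = 0*(-5/(-5)*(-6) - 2) = 0*(-5*(-⅕)*(-6) - 2) = 0*(1*(-6) - 2) = 0*(-6 - 2) = 0*(-8) = 0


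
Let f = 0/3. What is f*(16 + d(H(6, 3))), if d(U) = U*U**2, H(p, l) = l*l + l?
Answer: 0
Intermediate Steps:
H(p, l) = l + l**2 (H(p, l) = l**2 + l = l + l**2)
f = 0 (f = 0*(1/3) = 0)
d(U) = U**3
f*(16 + d(H(6, 3))) = 0*(16 + (3*(1 + 3))**3) = 0*(16 + (3*4)**3) = 0*(16 + 12**3) = 0*(16 + 1728) = 0*1744 = 0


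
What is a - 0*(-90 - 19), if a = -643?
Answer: -643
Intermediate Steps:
a - 0*(-90 - 19) = -643 - 0*(-90 - 19) = -643 - 0*(-109) = -643 - 1*0 = -643 + 0 = -643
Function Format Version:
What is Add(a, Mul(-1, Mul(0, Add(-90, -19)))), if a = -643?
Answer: -643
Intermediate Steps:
Add(a, Mul(-1, Mul(0, Add(-90, -19)))) = Add(-643, Mul(-1, Mul(0, Add(-90, -19)))) = Add(-643, Mul(-1, Mul(0, -109))) = Add(-643, Mul(-1, 0)) = Add(-643, 0) = -643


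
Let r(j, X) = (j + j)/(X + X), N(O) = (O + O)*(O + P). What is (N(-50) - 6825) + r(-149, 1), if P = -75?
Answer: 5526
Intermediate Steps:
N(O) = 2*O*(-75 + O) (N(O) = (O + O)*(O - 75) = (2*O)*(-75 + O) = 2*O*(-75 + O))
r(j, X) = j/X (r(j, X) = (2*j)/((2*X)) = (2*j)*(1/(2*X)) = j/X)
(N(-50) - 6825) + r(-149, 1) = (2*(-50)*(-75 - 50) - 6825) - 149/1 = (2*(-50)*(-125) - 6825) - 149*1 = (12500 - 6825) - 149 = 5675 - 149 = 5526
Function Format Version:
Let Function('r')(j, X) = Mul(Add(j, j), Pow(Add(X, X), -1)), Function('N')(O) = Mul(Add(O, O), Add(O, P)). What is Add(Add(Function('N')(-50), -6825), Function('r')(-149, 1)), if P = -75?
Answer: 5526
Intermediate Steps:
Function('N')(O) = Mul(2, O, Add(-75, O)) (Function('N')(O) = Mul(Add(O, O), Add(O, -75)) = Mul(Mul(2, O), Add(-75, O)) = Mul(2, O, Add(-75, O)))
Function('r')(j, X) = Mul(j, Pow(X, -1)) (Function('r')(j, X) = Mul(Mul(2, j), Pow(Mul(2, X), -1)) = Mul(Mul(2, j), Mul(Rational(1, 2), Pow(X, -1))) = Mul(j, Pow(X, -1)))
Add(Add(Function('N')(-50), -6825), Function('r')(-149, 1)) = Add(Add(Mul(2, -50, Add(-75, -50)), -6825), Mul(-149, Pow(1, -1))) = Add(Add(Mul(2, -50, -125), -6825), Mul(-149, 1)) = Add(Add(12500, -6825), -149) = Add(5675, -149) = 5526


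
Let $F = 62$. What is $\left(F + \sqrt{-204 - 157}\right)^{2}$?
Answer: $3483 + 2356 i \approx 3483.0 + 2356.0 i$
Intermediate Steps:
$\left(F + \sqrt{-204 - 157}\right)^{2} = \left(62 + \sqrt{-204 - 157}\right)^{2} = \left(62 + \sqrt{-361}\right)^{2} = \left(62 + 19 i\right)^{2}$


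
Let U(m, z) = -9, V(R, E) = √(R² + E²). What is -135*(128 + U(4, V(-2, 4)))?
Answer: -16065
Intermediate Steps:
V(R, E) = √(E² + R²)
-135*(128 + U(4, V(-2, 4))) = -135*(128 - 9) = -135*119 = -16065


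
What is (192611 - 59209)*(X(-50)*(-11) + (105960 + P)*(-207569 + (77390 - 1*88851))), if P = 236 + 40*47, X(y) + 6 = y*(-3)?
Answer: -3157877184833328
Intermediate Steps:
X(y) = -6 - 3*y (X(y) = -6 + y*(-3) = -6 - 3*y)
P = 2116 (P = 236 + 1880 = 2116)
(192611 - 59209)*(X(-50)*(-11) + (105960 + P)*(-207569 + (77390 - 1*88851))) = (192611 - 59209)*((-6 - 3*(-50))*(-11) + (105960 + 2116)*(-207569 + (77390 - 1*88851))) = 133402*((-6 + 150)*(-11) + 108076*(-207569 + (77390 - 88851))) = 133402*(144*(-11) + 108076*(-207569 - 11461)) = 133402*(-1584 + 108076*(-219030)) = 133402*(-1584 - 23671886280) = 133402*(-23671887864) = -3157877184833328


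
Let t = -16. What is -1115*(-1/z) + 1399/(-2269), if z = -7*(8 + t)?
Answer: 2451591/127064 ≈ 19.294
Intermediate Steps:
z = 56 (z = -7*(8 - 16) = -7*(-8) = 56)
-1115*(-1/z) + 1399/(-2269) = -1115/((-1*56)) + 1399/(-2269) = -1115/(-56) + 1399*(-1/2269) = -1115*(-1/56) - 1399/2269 = 1115/56 - 1399/2269 = 2451591/127064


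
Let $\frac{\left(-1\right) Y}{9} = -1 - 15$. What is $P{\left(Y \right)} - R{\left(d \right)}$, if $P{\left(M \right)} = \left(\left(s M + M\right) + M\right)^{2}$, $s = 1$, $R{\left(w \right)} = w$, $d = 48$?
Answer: $186576$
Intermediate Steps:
$Y = 144$ ($Y = - 9 \left(-1 - 15\right) = \left(-9\right) \left(-16\right) = 144$)
$P{\left(M \right)} = 9 M^{2}$ ($P{\left(M \right)} = \left(\left(1 M + M\right) + M\right)^{2} = \left(\left(M + M\right) + M\right)^{2} = \left(2 M + M\right)^{2} = \left(3 M\right)^{2} = 9 M^{2}$)
$P{\left(Y \right)} - R{\left(d \right)} = 9 \cdot 144^{2} - 48 = 9 \cdot 20736 - 48 = 186624 - 48 = 186576$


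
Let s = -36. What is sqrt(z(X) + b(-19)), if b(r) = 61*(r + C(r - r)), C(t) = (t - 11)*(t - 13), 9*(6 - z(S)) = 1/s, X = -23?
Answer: sqrt(2452681)/18 ≈ 87.006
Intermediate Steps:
z(S) = 1945/324 (z(S) = 6 - 1/9/(-36) = 6 - 1/9*(-1/36) = 6 + 1/324 = 1945/324)
C(t) = (-13 + t)*(-11 + t) (C(t) = (-11 + t)*(-13 + t) = (-13 + t)*(-11 + t))
b(r) = 8723 + 61*r (b(r) = 61*(r + (143 + (r - r)**2 - 24*(r - r))) = 61*(r + (143 + 0**2 - 24*0)) = 61*(r + (143 + 0 + 0)) = 61*(r + 143) = 61*(143 + r) = 8723 + 61*r)
sqrt(z(X) + b(-19)) = sqrt(1945/324 + (8723 + 61*(-19))) = sqrt(1945/324 + (8723 - 1159)) = sqrt(1945/324 + 7564) = sqrt(2452681/324) = sqrt(2452681)/18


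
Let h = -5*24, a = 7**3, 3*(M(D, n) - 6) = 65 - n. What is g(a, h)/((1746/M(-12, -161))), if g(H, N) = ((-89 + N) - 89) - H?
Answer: -78202/2619 ≈ -29.859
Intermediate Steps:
M(D, n) = 83/3 - n/3 (M(D, n) = 6 + (65 - n)/3 = 6 + (65/3 - n/3) = 83/3 - n/3)
a = 343
h = -120
g(H, N) = -178 + N - H (g(H, N) = (-178 + N) - H = -178 + N - H)
g(a, h)/((1746/M(-12, -161))) = (-178 - 120 - 1*343)/((1746/(83/3 - 1/3*(-161)))) = (-178 - 120 - 343)/((1746/(83/3 + 161/3))) = -641/(1746/(244/3)) = -641/(1746*(3/244)) = -641/2619/122 = -641*122/2619 = -78202/2619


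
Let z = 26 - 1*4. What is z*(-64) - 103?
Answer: -1511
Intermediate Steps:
z = 22 (z = 26 - 4 = 22)
z*(-64) - 103 = 22*(-64) - 103 = -1408 - 103 = -1511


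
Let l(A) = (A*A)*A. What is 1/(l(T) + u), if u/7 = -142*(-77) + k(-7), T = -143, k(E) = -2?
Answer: -1/2847683 ≈ -3.5116e-7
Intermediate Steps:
l(A) = A³ (l(A) = A²*A = A³)
u = 76524 (u = 7*(-142*(-77) - 2) = 7*(10934 - 2) = 7*10932 = 76524)
1/(l(T) + u) = 1/((-143)³ + 76524) = 1/(-2924207 + 76524) = 1/(-2847683) = -1/2847683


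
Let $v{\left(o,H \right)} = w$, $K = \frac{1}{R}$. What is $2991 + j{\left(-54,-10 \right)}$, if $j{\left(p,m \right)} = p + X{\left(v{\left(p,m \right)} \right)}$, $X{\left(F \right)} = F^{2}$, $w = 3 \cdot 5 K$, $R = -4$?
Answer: $\frac{47217}{16} \approx 2951.1$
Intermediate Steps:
$K = - \frac{1}{4}$ ($K = \frac{1}{-4} = - \frac{1}{4} \approx -0.25$)
$w = - \frac{15}{4}$ ($w = 3 \cdot 5 \left(- \frac{1}{4}\right) = 15 \left(- \frac{1}{4}\right) = - \frac{15}{4} \approx -3.75$)
$v{\left(o,H \right)} = - \frac{15}{4}$
$j{\left(p,m \right)} = \frac{225}{16} + p$ ($j{\left(p,m \right)} = p + \left(- \frac{15}{4}\right)^{2} = p + \frac{225}{16} = \frac{225}{16} + p$)
$2991 + j{\left(-54,-10 \right)} = 2991 + \left(\frac{225}{16} - 54\right) = 2991 - \frac{639}{16} = \frac{47217}{16}$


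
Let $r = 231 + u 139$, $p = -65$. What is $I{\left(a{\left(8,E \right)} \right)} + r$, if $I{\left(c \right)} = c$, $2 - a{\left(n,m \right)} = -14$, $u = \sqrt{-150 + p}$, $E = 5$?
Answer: $247 + 139 i \sqrt{215} \approx 247.0 + 2038.1 i$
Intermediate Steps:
$u = i \sqrt{215}$ ($u = \sqrt{-150 - 65} = \sqrt{-215} = i \sqrt{215} \approx 14.663 i$)
$a{\left(n,m \right)} = 16$ ($a{\left(n,m \right)} = 2 - -14 = 2 + 14 = 16$)
$r = 231 + 139 i \sqrt{215}$ ($r = 231 + i \sqrt{215} \cdot 139 = 231 + 139 i \sqrt{215} \approx 231.0 + 2038.1 i$)
$I{\left(a{\left(8,E \right)} \right)} + r = 16 + \left(231 + 139 i \sqrt{215}\right) = 247 + 139 i \sqrt{215}$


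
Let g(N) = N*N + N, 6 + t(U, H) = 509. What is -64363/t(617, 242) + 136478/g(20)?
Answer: 20807987/105630 ≈ 196.99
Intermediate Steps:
t(U, H) = 503 (t(U, H) = -6 + 509 = 503)
g(N) = N + N² (g(N) = N² + N = N + N²)
-64363/t(617, 242) + 136478/g(20) = -64363/503 + 136478/((20*(1 + 20))) = -64363*1/503 + 136478/((20*21)) = -64363/503 + 136478/420 = -64363/503 + 136478*(1/420) = -64363/503 + 68239/210 = 20807987/105630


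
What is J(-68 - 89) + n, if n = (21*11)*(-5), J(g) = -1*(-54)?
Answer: -1101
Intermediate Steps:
J(g) = 54
n = -1155 (n = 231*(-5) = -1155)
J(-68 - 89) + n = 54 - 1155 = -1101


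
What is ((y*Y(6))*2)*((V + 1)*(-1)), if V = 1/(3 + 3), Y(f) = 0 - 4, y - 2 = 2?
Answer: 112/3 ≈ 37.333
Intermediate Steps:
y = 4 (y = 2 + 2 = 4)
Y(f) = -4
V = ⅙ (V = 1/6 = ⅙ ≈ 0.16667)
((y*Y(6))*2)*((V + 1)*(-1)) = ((4*(-4))*2)*((⅙ + 1)*(-1)) = (-16*2)*((7/6)*(-1)) = -32*(-7/6) = 112/3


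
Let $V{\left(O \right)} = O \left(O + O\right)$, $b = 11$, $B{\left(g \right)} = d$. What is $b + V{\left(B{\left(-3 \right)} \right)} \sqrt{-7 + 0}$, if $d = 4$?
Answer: $11 + 32 i \sqrt{7} \approx 11.0 + 84.664 i$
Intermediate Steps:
$B{\left(g \right)} = 4$
$V{\left(O \right)} = 2 O^{2}$ ($V{\left(O \right)} = O 2 O = 2 O^{2}$)
$b + V{\left(B{\left(-3 \right)} \right)} \sqrt{-7 + 0} = 11 + 2 \cdot 4^{2} \sqrt{-7 + 0} = 11 + 2 \cdot 16 \sqrt{-7} = 11 + 32 i \sqrt{7}$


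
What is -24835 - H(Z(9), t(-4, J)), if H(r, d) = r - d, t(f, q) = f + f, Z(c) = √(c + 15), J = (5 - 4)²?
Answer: -24843 - 2*√6 ≈ -24848.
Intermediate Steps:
J = 1 (J = 1² = 1)
Z(c) = √(15 + c)
t(f, q) = 2*f
-24835 - H(Z(9), t(-4, J)) = -24835 - (√(15 + 9) - 2*(-4)) = -24835 - (√24 - 1*(-8)) = -24835 - (2*√6 + 8) = -24835 - (8 + 2*√6) = -24835 + (-8 - 2*√6) = -24843 - 2*√6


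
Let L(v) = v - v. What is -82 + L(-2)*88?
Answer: -82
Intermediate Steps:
L(v) = 0
-82 + L(-2)*88 = -82 + 0*88 = -82 + 0 = -82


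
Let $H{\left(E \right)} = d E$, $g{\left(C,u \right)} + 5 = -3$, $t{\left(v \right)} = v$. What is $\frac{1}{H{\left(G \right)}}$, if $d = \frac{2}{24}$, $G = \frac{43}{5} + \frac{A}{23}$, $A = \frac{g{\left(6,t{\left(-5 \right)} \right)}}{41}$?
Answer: $\frac{18860}{13503} \approx 1.3967$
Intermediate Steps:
$g{\left(C,u \right)} = -8$ ($g{\left(C,u \right)} = -5 - 3 = -8$)
$A = - \frac{8}{41} \approx -0.19512$
$G = \frac{40509}{4715}$ ($G = \frac{43}{5} - \frac{8}{41 \cdot 23} = 43 \cdot \frac{1}{5} - \frac{8}{943} = \frac{43}{5} - \frac{8}{943} = \frac{40509}{4715} \approx 8.5915$)
$d = \frac{1}{12}$ ($d = 2 \cdot \frac{1}{24} = \frac{1}{12} \approx 0.083333$)
$H{\left(E \right)} = \frac{E}{12}$
$\frac{1}{H{\left(G \right)}} = \frac{1}{\frac{1}{12} \cdot \frac{40509}{4715}} = \frac{1}{\frac{13503}{18860}} = \frac{18860}{13503}$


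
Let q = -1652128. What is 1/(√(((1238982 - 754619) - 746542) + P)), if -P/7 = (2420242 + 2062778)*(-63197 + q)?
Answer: √5980983745369/17942951236107 ≈ 1.3630e-7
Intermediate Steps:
P = 53828853970500 (P = -7*(2420242 + 2062778)*(-63197 - 1652128) = -31381140*(-1715325) = -7*(-7689836281500) = 53828853970500)
1/(√(((1238982 - 754619) - 746542) + P)) = 1/(√(((1238982 - 754619) - 746542) + 53828853970500)) = 1/(√((484363 - 746542) + 53828853970500)) = 1/(√(-262179 + 53828853970500)) = 1/(√53828853708321) = 1/(3*√5980983745369) = √5980983745369/17942951236107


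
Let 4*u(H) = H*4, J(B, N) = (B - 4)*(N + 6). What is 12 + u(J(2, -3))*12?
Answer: -60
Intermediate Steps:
J(B, N) = (-4 + B)*(6 + N)
u(H) = H (u(H) = (H*4)/4 = (4*H)/4 = H)
12 + u(J(2, -3))*12 = 12 + (-24 - 4*(-3) + 6*2 + 2*(-3))*12 = 12 + (-24 + 12 + 12 - 6)*12 = 12 - 6*12 = 12 - 72 = -60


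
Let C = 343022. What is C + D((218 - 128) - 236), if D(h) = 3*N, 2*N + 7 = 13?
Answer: 343031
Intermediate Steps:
N = 3 (N = -7/2 + (½)*13 = -7/2 + 13/2 = 3)
D(h) = 9 (D(h) = 3*3 = 9)
C + D((218 - 128) - 236) = 343022 + 9 = 343031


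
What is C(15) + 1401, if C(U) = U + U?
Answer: 1431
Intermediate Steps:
C(U) = 2*U
C(15) + 1401 = 2*15 + 1401 = 30 + 1401 = 1431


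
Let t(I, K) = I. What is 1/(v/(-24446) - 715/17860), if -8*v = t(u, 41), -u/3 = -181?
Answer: -174642224/6506657 ≈ -26.841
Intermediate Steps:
u = 543 (u = -3*(-181) = 543)
v = -543/8 (v = -⅛*543 = -543/8 ≈ -67.875)
1/(v/(-24446) - 715/17860) = 1/(-543/8/(-24446) - 715/17860) = 1/(-543/8*(-1/24446) - 715*1/17860) = 1/(543/195568 - 143/3572) = 1/(-6506657/174642224) = -174642224/6506657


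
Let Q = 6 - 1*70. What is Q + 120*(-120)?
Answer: -14464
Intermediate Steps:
Q = -64 (Q = 6 - 70 = -64)
Q + 120*(-120) = -64 + 120*(-120) = -64 - 14400 = -14464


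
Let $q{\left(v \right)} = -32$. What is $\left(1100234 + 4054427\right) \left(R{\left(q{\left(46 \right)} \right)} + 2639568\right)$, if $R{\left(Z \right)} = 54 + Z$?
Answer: $13606191628990$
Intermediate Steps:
$\left(1100234 + 4054427\right) \left(R{\left(q{\left(46 \right)} \right)} + 2639568\right) = \left(1100234 + 4054427\right) \left(\left(54 - 32\right) + 2639568\right) = 5154661 \left(22 + 2639568\right) = 5154661 \cdot 2639590 = 13606191628990$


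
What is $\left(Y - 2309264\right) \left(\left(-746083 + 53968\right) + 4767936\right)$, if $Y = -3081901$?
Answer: $-21973423521465$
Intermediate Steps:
$\left(Y - 2309264\right) \left(\left(-746083 + 53968\right) + 4767936\right) = \left(-3081901 - 2309264\right) \left(\left(-746083 + 53968\right) + 4767936\right) = - 5391165 \left(-692115 + 4767936\right) = \left(-5391165\right) 4075821 = -21973423521465$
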